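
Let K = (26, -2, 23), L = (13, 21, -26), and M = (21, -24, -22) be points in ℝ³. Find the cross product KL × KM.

(-2113, -340, 401)

KL = (-13, 23, -49)
KM = (-5, -22, -45)
i: 23·(-45) - (-49)·(-22) = -1035 - 1078 = -2113
j: (-49)·(-5) - (-13)·(-45) = 245 - 585 = -340
k: (-13)·(-22) - 23·(-5) = 286 - (-115) = 401
KL × KM = (-2113, -340, 401)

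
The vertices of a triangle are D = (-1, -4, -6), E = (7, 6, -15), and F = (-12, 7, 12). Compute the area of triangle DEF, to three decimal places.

172.533

DE = (8, 10, -9),  DF = (-11, 11, 18)
i: 10·18 - (-9)·11 = 180 - (-99) = 279
j: (-9)·(-11) - 8·18 = 99 - 144 = -45
k: 8·11 - 10·(-11) = 88 - (-110) = 198
DE × DF = (279, -45, 198)
|DE × DF| = √119070 ≈ 345.0652
area = ½ · 345.0652 ≈ 172.533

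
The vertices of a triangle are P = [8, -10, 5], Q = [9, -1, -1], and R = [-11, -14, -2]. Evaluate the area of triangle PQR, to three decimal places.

PQ = (1, 9, -6),  PR = (-19, -4, -7)
i: 9·(-7) - (-6)·(-4) = -63 - 24 = -87
j: (-6)·(-19) - 1·(-7) = 114 - (-7) = 121
k: 1·(-4) - 9·(-19) = -4 - (-171) = 167
PQ × PR = (-87, 121, 167)
|PQ × PR| = √50099 ≈ 223.8281
area = ½ · 223.8281 ≈ 111.914

111.914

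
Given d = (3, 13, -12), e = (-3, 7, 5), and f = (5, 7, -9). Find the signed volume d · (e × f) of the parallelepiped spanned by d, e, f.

e × f:
i: 7·(-9) - 5·7 = -63 - 35 = -98
j: 5·5 - (-3)·(-9) = 25 - 27 = -2
k: (-3)·7 - 7·5 = -21 - 35 = -56
e × f = (-98, -2, -56)
d · (e × f) = 3·(-98) + 13·(-2) + (-12)·(-56) = -294 - 26 + 672 = 352

352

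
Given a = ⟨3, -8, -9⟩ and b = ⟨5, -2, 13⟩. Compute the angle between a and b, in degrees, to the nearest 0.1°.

a · b = 3·5 + (-8)·(-2) + (-9)·13 = 15 + 16 - 117 = -86
|a|² = 9 + 64 + 81 = 154,  |a| = √154 ≈ 12.409674
|b|² = 25 + 4 + 169 = 198,  |b| = √198 ≈ 14.071247
cos θ = -86 / (12.409674 · 14.071247) ≈ -0.49250
θ = arccos(-0.49250) ≈ 119.5°

119.5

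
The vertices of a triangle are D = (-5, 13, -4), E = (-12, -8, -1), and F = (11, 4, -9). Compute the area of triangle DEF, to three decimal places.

DE = (-7, -21, 3),  DF = (16, -9, -5)
i: (-21)·(-5) - 3·(-9) = 105 - (-27) = 132
j: 3·16 - (-7)·(-5) = 48 - 35 = 13
k: (-7)·(-9) - (-21)·16 = 63 - (-336) = 399
DE × DF = (132, 13, 399)
|DE × DF| = √176794 ≈ 420.4688
area = ½ · 420.4688 ≈ 210.234

210.234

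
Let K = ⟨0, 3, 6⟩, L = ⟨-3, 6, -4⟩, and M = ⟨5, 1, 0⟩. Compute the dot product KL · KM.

KL = L − K = (-3, 3, -10)
KM = M − K = (5, -2, -6)
KL · KM = (-3)·5 + 3·(-2) + (-10)·(-6) = -15 - 6 + 60 = 39

39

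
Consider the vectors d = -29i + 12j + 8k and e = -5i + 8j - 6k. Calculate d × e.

(-136, -214, -172)

i: 12·(-6) - 8·8 = -72 - 64 = -136
j: 8·(-5) - (-29)·(-6) = -40 - 174 = -214
k: (-29)·8 - 12·(-5) = -232 - (-60) = -172
d × e = (-136, -214, -172)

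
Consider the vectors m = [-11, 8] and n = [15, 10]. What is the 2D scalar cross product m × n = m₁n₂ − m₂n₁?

-230

(-11)·10 - 8·15 = -110 - 120 = -230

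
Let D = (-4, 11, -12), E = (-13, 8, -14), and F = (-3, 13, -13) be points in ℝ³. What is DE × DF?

(7, -11, -15)

DE = (-9, -3, -2)
DF = (1, 2, -1)
i: (-3)·(-1) - (-2)·2 = 3 - (-4) = 7
j: (-2)·1 - (-9)·(-1) = -2 - 9 = -11
k: (-9)·2 - (-3)·1 = -18 - (-3) = -15
DE × DF = (7, -11, -15)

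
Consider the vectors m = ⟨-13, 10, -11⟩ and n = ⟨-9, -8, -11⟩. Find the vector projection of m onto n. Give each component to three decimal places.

(-5.346, -4.752, -6.534)

m · n = (-13)·(-9) + 10·(-8) + (-11)·(-11) = 117 - 80 + 121 = 158
|n|² = 81 + 64 + 121 = 266
proj_n m = (158/266) · (-9, -8, -11) ≈ (-5.346, -4.752, -6.534)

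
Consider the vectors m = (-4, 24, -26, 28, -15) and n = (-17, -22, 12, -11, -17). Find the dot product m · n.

-825

m · n = (-4)·(-17) + 24·(-22) + (-26)·12 + 28·(-11) + (-15)·(-17) = 68 - 528 - 312 - 308 + 255 = -825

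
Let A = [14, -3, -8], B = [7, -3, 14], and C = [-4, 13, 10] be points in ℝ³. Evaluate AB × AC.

AB = (-7, 0, 22)
AC = (-18, 16, 18)
i: 0·18 - 22·16 = 0 - 352 = -352
j: 22·(-18) - (-7)·18 = -396 - (-126) = -270
k: (-7)·16 - 0·(-18) = -112 - 0 = -112
AB × AC = (-352, -270, -112)

(-352, -270, -112)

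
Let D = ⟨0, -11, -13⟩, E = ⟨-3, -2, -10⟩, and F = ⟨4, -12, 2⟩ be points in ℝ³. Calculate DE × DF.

(138, 57, -33)

DE = (-3, 9, 3)
DF = (4, -1, 15)
i: 9·15 - 3·(-1) = 135 - (-3) = 138
j: 3·4 - (-3)·15 = 12 - (-45) = 57
k: (-3)·(-1) - 9·4 = 3 - 36 = -33
DE × DF = (138, 57, -33)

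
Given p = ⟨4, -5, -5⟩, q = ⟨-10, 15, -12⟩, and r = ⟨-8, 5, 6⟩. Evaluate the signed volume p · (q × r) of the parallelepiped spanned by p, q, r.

q × r:
i: 15·6 - (-12)·5 = 90 - (-60) = 150
j: (-12)·(-8) - (-10)·6 = 96 - (-60) = 156
k: (-10)·5 - 15·(-8) = -50 - (-120) = 70
q × r = (150, 156, 70)
p · (q × r) = 4·150 + (-5)·156 + (-5)·70 = 600 - 780 - 350 = -530

-530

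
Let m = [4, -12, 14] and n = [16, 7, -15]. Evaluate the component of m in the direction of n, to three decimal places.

m · n = 4·16 + (-12)·7 + 14·(-15) = 64 - 84 - 210 = -230
|n| = √(256 + 49 + 225) = √530 ≈ 23.0217
comp_n m = -230 / √530 ≈ -9.991

-9.991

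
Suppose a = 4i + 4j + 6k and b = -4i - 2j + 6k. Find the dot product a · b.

a · b = 4·(-4) + 4·(-2) + 6·6 = -16 - 8 + 36 = 12

12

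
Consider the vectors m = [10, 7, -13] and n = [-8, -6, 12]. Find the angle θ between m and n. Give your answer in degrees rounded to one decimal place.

m · n = 10·(-8) + 7·(-6) + (-13)·12 = -80 - 42 - 156 = -278
|m|² = 100 + 49 + 169 = 318,  |m| = √318 ≈ 17.832555
|n|² = 64 + 36 + 144 = 244,  |n| = √244 ≈ 15.620499
cos θ = -278 / (17.832555 · 15.620499) ≈ -0.99801
θ = arccos(-0.99801) ≈ 176.4°

176.4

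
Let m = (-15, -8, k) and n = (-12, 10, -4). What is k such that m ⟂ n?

25

m · n = (-15)·(-12) + (-8)·10 + k·(-4) = 100 - 4k
Set equal to 0: -4k = -100, so k = 25.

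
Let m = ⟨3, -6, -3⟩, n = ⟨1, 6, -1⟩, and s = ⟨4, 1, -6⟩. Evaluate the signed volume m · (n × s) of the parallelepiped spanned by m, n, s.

-48

n × s:
i: 6·(-6) - (-1)·1 = -36 - (-1) = -35
j: (-1)·4 - 1·(-6) = -4 - (-6) = 2
k: 1·1 - 6·4 = 1 - 24 = -23
n × s = (-35, 2, -23)
m · (n × s) = 3·(-35) + (-6)·2 + (-3)·(-23) = -105 - 12 + 69 = -48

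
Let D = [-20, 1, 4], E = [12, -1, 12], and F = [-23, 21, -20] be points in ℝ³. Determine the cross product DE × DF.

DE = (32, -2, 8)
DF = (-3, 20, -24)
i: (-2)·(-24) - 8·20 = 48 - 160 = -112
j: 8·(-3) - 32·(-24) = -24 - (-768) = 744
k: 32·20 - (-2)·(-3) = 640 - 6 = 634
DE × DF = (-112, 744, 634)

(-112, 744, 634)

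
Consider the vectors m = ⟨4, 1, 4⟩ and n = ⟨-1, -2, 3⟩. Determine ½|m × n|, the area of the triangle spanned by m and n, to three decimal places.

10.320

i: 1·3 - 4·(-2) = 3 - (-8) = 11
j: 4·(-1) - 4·3 = -4 - 12 = -16
k: 4·(-2) - 1·(-1) = -8 - (-1) = -7
m × n = (11, -16, -7)
|m × n| = √(11² + (-16)² + (-7)²) = √426 ≈ 20.6398
area = ½ · 20.6398 ≈ 10.320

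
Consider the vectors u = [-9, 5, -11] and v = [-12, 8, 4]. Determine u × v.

i: 5·4 - (-11)·8 = 20 - (-88) = 108
j: (-11)·(-12) - (-9)·4 = 132 - (-36) = 168
k: (-9)·8 - 5·(-12) = -72 - (-60) = -12
u × v = (108, 168, -12)

(108, 168, -12)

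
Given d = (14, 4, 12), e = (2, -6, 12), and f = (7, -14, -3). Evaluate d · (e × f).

3132

e × f:
i: (-6)·(-3) - 12·(-14) = 18 - (-168) = 186
j: 12·7 - 2·(-3) = 84 - (-6) = 90
k: 2·(-14) - (-6)·7 = -28 - (-42) = 14
e × f = (186, 90, 14)
d · (e × f) = 14·186 + 4·90 + 12·14 = 2604 + 360 + 168 = 3132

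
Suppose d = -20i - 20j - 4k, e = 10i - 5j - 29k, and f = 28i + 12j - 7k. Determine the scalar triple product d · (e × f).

6140

e × f:
i: (-5)·(-7) - (-29)·12 = 35 - (-348) = 383
j: (-29)·28 - 10·(-7) = -812 - (-70) = -742
k: 10·12 - (-5)·28 = 120 - (-140) = 260
e × f = (383, -742, 260)
d · (e × f) = (-20)·383 + (-20)·(-742) + (-4)·260 = -7660 + 14840 - 1040 = 6140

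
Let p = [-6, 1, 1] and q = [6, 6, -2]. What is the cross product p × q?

(-8, -6, -42)

i: 1·(-2) - 1·6 = -2 - 6 = -8
j: 1·6 - (-6)·(-2) = 6 - 12 = -6
k: (-6)·6 - 1·6 = -36 - 6 = -42
p × q = (-8, -6, -42)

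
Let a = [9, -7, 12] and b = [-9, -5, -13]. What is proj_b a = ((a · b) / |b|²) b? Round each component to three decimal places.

(6.611, 3.673, 9.549)

a · b = 9·(-9) + (-7)·(-5) + 12·(-13) = -81 + 35 - 156 = -202
|b|² = 81 + 25 + 169 = 275
proj_b a = (-202/275) · (-9, -5, -13) ≈ (6.611, 3.673, 9.549)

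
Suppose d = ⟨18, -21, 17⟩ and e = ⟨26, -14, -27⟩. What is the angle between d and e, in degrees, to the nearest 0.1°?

76.5

d · e = 18·26 + (-21)·(-14) + 17·(-27) = 468 + 294 - 459 = 303
|d|² = 324 + 441 + 289 = 1054,  |d| = √1054 ≈ 32.465366
|e|² = 676 + 196 + 729 = 1601,  |e| = √1601 ≈ 40.012498
cos θ = 303 / (32.465366 · 40.012498) ≈ 0.23325
θ = arccos(0.23325) ≈ 76.5°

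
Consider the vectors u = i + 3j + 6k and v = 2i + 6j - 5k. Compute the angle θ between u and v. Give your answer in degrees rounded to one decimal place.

u · v = 1·2 + 3·6 + 6·(-5) = 2 + 18 - 30 = -10
|u|² = 1 + 9 + 36 = 46,  |u| = √46 ≈ 6.782330
|v|² = 4 + 36 + 25 = 65,  |v| = √65 ≈ 8.062258
cos θ = -10 / (6.782330 · 8.062258) ≈ -0.18288
θ = arccos(-0.18288) ≈ 100.5°

100.5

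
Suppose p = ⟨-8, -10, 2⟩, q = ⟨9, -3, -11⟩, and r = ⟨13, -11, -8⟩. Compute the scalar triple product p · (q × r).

q × r:
i: (-3)·(-8) - (-11)·(-11) = 24 - 121 = -97
j: (-11)·13 - 9·(-8) = -143 - (-72) = -71
k: 9·(-11) - (-3)·13 = -99 - (-39) = -60
q × r = (-97, -71, -60)
p · (q × r) = (-8)·(-97) + (-10)·(-71) + 2·(-60) = 776 + 710 - 120 = 1366

1366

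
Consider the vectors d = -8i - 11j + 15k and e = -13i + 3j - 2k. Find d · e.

d · e = (-8)·(-13) + (-11)·3 + 15·(-2) = 104 - 33 - 30 = 41

41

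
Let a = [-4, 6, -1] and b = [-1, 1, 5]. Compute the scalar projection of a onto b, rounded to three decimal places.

0.962

a · b = (-4)·(-1) + 6·1 + (-1)·5 = 4 + 6 - 5 = 5
|b| = √(1 + 1 + 25) = √27 ≈ 5.1962
comp_b a = 5 / √27 ≈ 0.962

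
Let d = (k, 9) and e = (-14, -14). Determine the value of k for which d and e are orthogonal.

-9

d · e = k·(-14) + 9·(-14) = -126 - 14k
Set equal to 0: -14k = 126, so k = -9.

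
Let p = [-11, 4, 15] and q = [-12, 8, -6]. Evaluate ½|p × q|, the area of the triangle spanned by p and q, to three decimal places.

i: 4·(-6) - 15·8 = -24 - 120 = -144
j: 15·(-12) - (-11)·(-6) = -180 - 66 = -246
k: (-11)·8 - 4·(-12) = -88 - (-48) = -40
p × q = (-144, -246, -40)
|p × q| = √((-144)² + (-246)² + (-40)²) = √82852 ≈ 287.8402
area = ½ · 287.8402 ≈ 143.920

143.920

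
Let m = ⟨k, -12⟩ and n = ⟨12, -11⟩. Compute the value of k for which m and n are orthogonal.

-11

m · n = k·12 + (-12)·(-11) = 132 + 12k
Set equal to 0: 12k = -132, so k = -11.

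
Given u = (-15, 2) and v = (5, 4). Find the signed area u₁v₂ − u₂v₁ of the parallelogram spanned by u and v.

-70

(-15)·4 - 2·5 = -60 - 10 = -70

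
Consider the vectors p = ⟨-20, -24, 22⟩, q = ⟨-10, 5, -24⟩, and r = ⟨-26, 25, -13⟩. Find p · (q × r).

q × r:
i: 5·(-13) - (-24)·25 = -65 - (-600) = 535
j: (-24)·(-26) - (-10)·(-13) = 624 - 130 = 494
k: (-10)·25 - 5·(-26) = -250 - (-130) = -120
q × r = (535, 494, -120)
p · (q × r) = (-20)·535 + (-24)·494 + 22·(-120) = -10700 - 11856 - 2640 = -25196

-25196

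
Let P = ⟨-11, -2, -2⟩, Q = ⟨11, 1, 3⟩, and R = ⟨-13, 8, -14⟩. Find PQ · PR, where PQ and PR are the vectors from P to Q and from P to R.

PQ = Q − P = (22, 3, 5)
PR = R − P = (-2, 10, -12)
PQ · PR = 22·(-2) + 3·10 + 5·(-12) = -44 + 30 - 60 = -74

-74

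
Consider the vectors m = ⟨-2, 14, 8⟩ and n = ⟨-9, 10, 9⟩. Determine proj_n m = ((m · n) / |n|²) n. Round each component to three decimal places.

(-7.901, 8.779, 7.901)

m · n = (-2)·(-9) + 14·10 + 8·9 = 18 + 140 + 72 = 230
|n|² = 81 + 100 + 81 = 262
proj_n m = (230/262) · (-9, 10, 9) ≈ (-7.901, 8.779, 7.901)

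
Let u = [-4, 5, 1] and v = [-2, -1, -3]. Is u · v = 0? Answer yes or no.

yes

u · v = (-4)·(-2) + 5·(-1) + 1·(-3) = 8 - 5 - 3 = 0
Zero, so the vectors are orthogonal.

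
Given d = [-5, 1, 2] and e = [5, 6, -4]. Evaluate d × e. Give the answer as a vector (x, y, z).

i: 1·(-4) - 2·6 = -4 - 12 = -16
j: 2·5 - (-5)·(-4) = 10 - 20 = -10
k: (-5)·6 - 1·5 = -30 - 5 = -35
d × e = (-16, -10, -35)

(-16, -10, -35)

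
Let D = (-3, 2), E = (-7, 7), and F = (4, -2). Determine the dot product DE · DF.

DE = E − D = (-4, 5)
DF = F − D = (7, -4)
DE · DF = (-4)·7 + 5·(-4) = -28 - 20 = -48

-48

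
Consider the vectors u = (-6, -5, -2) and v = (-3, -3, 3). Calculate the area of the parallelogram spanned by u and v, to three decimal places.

i: (-5)·3 - (-2)·(-3) = -15 - 6 = -21
j: (-2)·(-3) - (-6)·3 = 6 - (-18) = 24
k: (-6)·(-3) - (-5)·(-3) = 18 - 15 = 3
u × v = (-21, 24, 3)
|u × v| = √((-21)² + 24² + 3²) = √1026 ≈ 32.0312

32.031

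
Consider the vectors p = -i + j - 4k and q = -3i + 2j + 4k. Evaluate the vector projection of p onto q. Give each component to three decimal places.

p · q = (-1)·(-3) + 1·2 + (-4)·4 = 3 + 2 - 16 = -11
|q|² = 9 + 4 + 16 = 29
proj_q p = (-11/29) · (-3, 2, 4) ≈ (1.138, -0.759, -1.517)

(1.138, -0.759, -1.517)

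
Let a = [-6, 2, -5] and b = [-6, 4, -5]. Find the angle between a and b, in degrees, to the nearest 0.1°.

a · b = (-6)·(-6) + 2·4 + (-5)·(-5) = 36 + 8 + 25 = 69
|a|² = 36 + 4 + 25 = 65,  |a| = √65 ≈ 8.062258
|b|² = 36 + 16 + 25 = 77,  |b| = √77 ≈ 8.774964
cos θ = 69 / (8.062258 · 8.774964) ≈ 0.97532
θ = arccos(0.97532) ≈ 12.8°

12.8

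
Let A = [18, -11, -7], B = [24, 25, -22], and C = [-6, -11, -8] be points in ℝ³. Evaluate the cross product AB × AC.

(-36, 366, 864)

AB = (6, 36, -15)
AC = (-24, 0, -1)
i: 36·(-1) - (-15)·0 = -36 - 0 = -36
j: (-15)·(-24) - 6·(-1) = 360 - (-6) = 366
k: 6·0 - 36·(-24) = 0 - (-864) = 864
AB × AC = (-36, 366, 864)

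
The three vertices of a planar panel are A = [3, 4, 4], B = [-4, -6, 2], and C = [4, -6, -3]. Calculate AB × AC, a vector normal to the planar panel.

(50, -51, 80)

AB = (-7, -10, -2)
AC = (1, -10, -7)
i: (-10)·(-7) - (-2)·(-10) = 70 - 20 = 50
j: (-2)·1 - (-7)·(-7) = -2 - 49 = -51
k: (-7)·(-10) - (-10)·1 = 70 - (-10) = 80
AB × AC = (50, -51, 80)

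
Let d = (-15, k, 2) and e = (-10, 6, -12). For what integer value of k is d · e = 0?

d · e = (-15)·(-10) + k·6 + 2·(-12) = 126 + 6k
Set equal to 0: 6k = -126, so k = -21.

-21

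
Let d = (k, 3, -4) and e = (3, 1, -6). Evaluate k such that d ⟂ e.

-9

d · e = k·3 + 3·1 + (-4)·(-6) = 27 + 3k
Set equal to 0: 3k = -27, so k = -9.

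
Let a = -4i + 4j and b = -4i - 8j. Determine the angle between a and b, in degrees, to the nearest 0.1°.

a · b = (-4)·(-4) + 4·(-8) = 16 - 32 = -16
|a|² = 16 + 16 = 32,  |a| = √32 ≈ 5.656854
|b|² = 16 + 64 = 80,  |b| = √80 ≈ 8.944272
cos θ = -16 / (5.656854 · 8.944272) ≈ -0.31623
θ = arccos(-0.31623) ≈ 108.4°

108.4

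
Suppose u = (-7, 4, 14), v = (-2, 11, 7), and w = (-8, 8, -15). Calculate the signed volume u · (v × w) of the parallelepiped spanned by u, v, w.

2211

v × w:
i: 11·(-15) - 7·8 = -165 - 56 = -221
j: 7·(-8) - (-2)·(-15) = -56 - 30 = -86
k: (-2)·8 - 11·(-8) = -16 - (-88) = 72
v × w = (-221, -86, 72)
u · (v × w) = (-7)·(-221) + 4·(-86) + 14·72 = 1547 - 344 + 1008 = 2211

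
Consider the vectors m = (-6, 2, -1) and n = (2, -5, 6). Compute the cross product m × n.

(7, 34, 26)

i: 2·6 - (-1)·(-5) = 12 - 5 = 7
j: (-1)·2 - (-6)·6 = -2 - (-36) = 34
k: (-6)·(-5) - 2·2 = 30 - 4 = 26
m × n = (7, 34, 26)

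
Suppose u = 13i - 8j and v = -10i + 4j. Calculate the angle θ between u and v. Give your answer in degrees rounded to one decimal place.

u · v = 13·(-10) + (-8)·4 = -130 - 32 = -162
|u|² = 169 + 64 = 233,  |u| = √233 ≈ 15.264338
|v|² = 100 + 16 = 116,  |v| = √116 ≈ 10.770330
cos θ = -162 / (15.264338 · 10.770330) ≈ -0.98539
θ = arccos(-0.98539) ≈ 170.2°

170.2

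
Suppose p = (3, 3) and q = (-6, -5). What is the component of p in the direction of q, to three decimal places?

p · q = 3·(-6) + 3·(-5) = -18 - 15 = -33
|q| = √(36 + 25) = √61 ≈ 7.8102
comp_q p = -33 / √61 ≈ -4.225

-4.225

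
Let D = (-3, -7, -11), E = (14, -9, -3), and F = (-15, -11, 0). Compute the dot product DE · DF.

DE = E − D = (17, -2, 8)
DF = F − D = (-12, -4, 11)
DE · DF = 17·(-12) + (-2)·(-4) + 8·11 = -204 + 8 + 88 = -108

-108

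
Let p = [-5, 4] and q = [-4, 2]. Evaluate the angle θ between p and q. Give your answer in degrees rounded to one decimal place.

p · q = (-5)·(-4) + 4·2 = 20 + 8 = 28
|p|² = 25 + 16 = 41,  |p| = √41 ≈ 6.403124
|q|² = 16 + 4 = 20,  |q| = √20 ≈ 4.472136
cos θ = 28 / (6.403124 · 4.472136) ≈ 0.97780
θ = arccos(0.97780) ≈ 12.1°

12.1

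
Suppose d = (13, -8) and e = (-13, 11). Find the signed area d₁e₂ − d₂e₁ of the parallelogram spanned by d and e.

39

13·11 - (-8)·(-13) = 143 - 104 = 39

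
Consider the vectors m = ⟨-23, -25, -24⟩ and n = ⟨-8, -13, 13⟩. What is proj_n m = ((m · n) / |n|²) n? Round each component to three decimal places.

(-3.920, -6.371, 6.371)

m · n = (-23)·(-8) + (-25)·(-13) + (-24)·13 = 184 + 325 - 312 = 197
|n|² = 64 + 169 + 169 = 402
proj_n m = (197/402) · (-8, -13, 13) ≈ (-3.920, -6.371, 6.371)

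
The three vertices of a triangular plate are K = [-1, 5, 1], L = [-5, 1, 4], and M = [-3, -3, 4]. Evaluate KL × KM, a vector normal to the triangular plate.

(12, 6, 24)

KL = (-4, -4, 3)
KM = (-2, -8, 3)
i: (-4)·3 - 3·(-8) = -12 - (-24) = 12
j: 3·(-2) - (-4)·3 = -6 - (-12) = 6
k: (-4)·(-8) - (-4)·(-2) = 32 - 8 = 24
KL × KM = (12, 6, 24)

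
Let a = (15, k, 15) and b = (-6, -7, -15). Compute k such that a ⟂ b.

a · b = 15·(-6) + k·(-7) + 15·(-15) = -315 - 7k
Set equal to 0: -7k = 315, so k = -45.

-45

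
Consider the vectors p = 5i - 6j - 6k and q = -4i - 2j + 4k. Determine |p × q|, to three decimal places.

49.679

i: (-6)·4 - (-6)·(-2) = -24 - 12 = -36
j: (-6)·(-4) - 5·4 = 24 - 20 = 4
k: 5·(-2) - (-6)·(-4) = -10 - 24 = -34
p × q = (-36, 4, -34)
|p × q| = √((-36)² + 4² + (-34)²) = √2468 ≈ 49.6790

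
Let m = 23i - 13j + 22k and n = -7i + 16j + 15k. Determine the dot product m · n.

-39

m · n = 23·(-7) + (-13)·16 + 22·15 = -161 - 208 + 330 = -39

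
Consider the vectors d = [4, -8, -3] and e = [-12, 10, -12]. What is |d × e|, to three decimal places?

161.456

i: (-8)·(-12) - (-3)·10 = 96 - (-30) = 126
j: (-3)·(-12) - 4·(-12) = 36 - (-48) = 84
k: 4·10 - (-8)·(-12) = 40 - 96 = -56
d × e = (126, 84, -56)
|d × e| = √(126² + 84² + (-56)²) = √26068 ≈ 161.4559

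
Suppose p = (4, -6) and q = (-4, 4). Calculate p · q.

p · q = 4·(-4) + (-6)·4 = -16 - 24 = -40

-40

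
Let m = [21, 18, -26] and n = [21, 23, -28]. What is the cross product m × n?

i: 18·(-28) - (-26)·23 = -504 - (-598) = 94
j: (-26)·21 - 21·(-28) = -546 - (-588) = 42
k: 21·23 - 18·21 = 483 - 378 = 105
m × n = (94, 42, 105)

(94, 42, 105)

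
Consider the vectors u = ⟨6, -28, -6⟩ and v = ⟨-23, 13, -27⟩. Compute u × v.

i: (-28)·(-27) - (-6)·13 = 756 - (-78) = 834
j: (-6)·(-23) - 6·(-27) = 138 - (-162) = 300
k: 6·13 - (-28)·(-23) = 78 - 644 = -566
u × v = (834, 300, -566)

(834, 300, -566)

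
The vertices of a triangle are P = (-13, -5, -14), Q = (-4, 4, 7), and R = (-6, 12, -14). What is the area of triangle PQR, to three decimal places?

PQ = (9, 9, 21),  PR = (7, 17, 0)
i: 9·0 - 21·17 = 0 - 357 = -357
j: 21·7 - 9·0 = 147 - 0 = 147
k: 9·17 - 9·7 = 153 - 63 = 90
PQ × PR = (-357, 147, 90)
|PQ × PR| = √157158 ≈ 396.4316
area = ½ · 396.4316 ≈ 198.216

198.216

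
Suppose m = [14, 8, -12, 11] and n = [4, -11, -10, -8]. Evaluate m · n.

0

m · n = 14·4 + 8·(-11) + (-12)·(-10) + 11·(-8) = 56 - 88 + 120 - 88 = 0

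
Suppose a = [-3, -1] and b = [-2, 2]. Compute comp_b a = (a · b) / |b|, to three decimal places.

1.414

a · b = (-3)·(-2) + (-1)·2 = 6 - 2 = 4
|b| = √(4 + 4) = √8 ≈ 2.8284
comp_b a = 4 / √8 ≈ 1.414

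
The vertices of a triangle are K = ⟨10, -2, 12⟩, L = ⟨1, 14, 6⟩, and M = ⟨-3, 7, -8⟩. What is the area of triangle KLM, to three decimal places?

155.956

KL = (-9, 16, -6),  KM = (-13, 9, -20)
i: 16·(-20) - (-6)·9 = -320 - (-54) = -266
j: (-6)·(-13) - (-9)·(-20) = 78 - 180 = -102
k: (-9)·9 - 16·(-13) = -81 - (-208) = 127
KL × KM = (-266, -102, 127)
|KL × KM| = √97289 ≈ 311.9118
area = ½ · 311.9118 ≈ 155.956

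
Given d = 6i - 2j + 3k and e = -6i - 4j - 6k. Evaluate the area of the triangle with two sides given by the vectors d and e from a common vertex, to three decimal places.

i: (-2)·(-6) - 3·(-4) = 12 - (-12) = 24
j: 3·(-6) - 6·(-6) = -18 - (-36) = 18
k: 6·(-4) - (-2)·(-6) = -24 - 12 = -36
d × e = (24, 18, -36)
|d × e| = √(24² + 18² + (-36)²) = √2196 ≈ 46.8615
area = ½ · 46.8615 ≈ 23.431

23.431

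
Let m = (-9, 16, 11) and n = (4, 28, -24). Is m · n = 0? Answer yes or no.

m · n = (-9)·4 + 16·28 + 11·(-24) = -36 + 448 - 264 = 148
Nonzero, so the vectors are not orthogonal.

no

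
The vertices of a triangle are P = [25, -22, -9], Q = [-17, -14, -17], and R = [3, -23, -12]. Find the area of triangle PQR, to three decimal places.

PQ = (-42, 8, -8),  PR = (-22, -1, -3)
i: 8·(-3) - (-8)·(-1) = -24 - 8 = -32
j: (-8)·(-22) - (-42)·(-3) = 176 - 126 = 50
k: (-42)·(-1) - 8·(-22) = 42 - (-176) = 218
PQ × PR = (-32, 50, 218)
|PQ × PR| = √51048 ≈ 225.9380
area = ½ · 225.9380 ≈ 112.969

112.969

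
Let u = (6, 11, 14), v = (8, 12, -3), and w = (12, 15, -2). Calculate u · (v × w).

-430

v × w:
i: 12·(-2) - (-3)·15 = -24 - (-45) = 21
j: (-3)·12 - 8·(-2) = -36 - (-16) = -20
k: 8·15 - 12·12 = 120 - 144 = -24
v × w = (21, -20, -24)
u · (v × w) = 6·21 + 11·(-20) + 14·(-24) = 126 - 220 - 336 = -430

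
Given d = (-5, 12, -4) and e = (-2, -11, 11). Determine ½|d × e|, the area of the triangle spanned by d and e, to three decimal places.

i: 12·11 - (-4)·(-11) = 132 - 44 = 88
j: (-4)·(-2) - (-5)·11 = 8 - (-55) = 63
k: (-5)·(-11) - 12·(-2) = 55 - (-24) = 79
d × e = (88, 63, 79)
|d × e| = √(88² + 63² + 79²) = √17954 ≈ 133.9925
area = ½ · 133.9925 ≈ 66.996

66.996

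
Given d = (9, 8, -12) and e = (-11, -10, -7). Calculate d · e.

-95

d · e = 9·(-11) + 8·(-10) + (-12)·(-7) = -99 - 80 + 84 = -95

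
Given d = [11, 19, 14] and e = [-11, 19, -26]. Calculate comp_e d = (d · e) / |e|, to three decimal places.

d · e = 11·(-11) + 19·19 + 14·(-26) = -121 + 361 - 364 = -124
|e| = √(121 + 361 + 676) = √1158 ≈ 34.0294
comp_e d = -124 / √1158 ≈ -3.644

-3.644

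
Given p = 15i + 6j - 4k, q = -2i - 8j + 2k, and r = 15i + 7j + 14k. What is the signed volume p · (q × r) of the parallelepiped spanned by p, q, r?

q × r:
i: (-8)·14 - 2·7 = -112 - 14 = -126
j: 2·15 - (-2)·14 = 30 - (-28) = 58
k: (-2)·7 - (-8)·15 = -14 - (-120) = 106
q × r = (-126, 58, 106)
p · (q × r) = 15·(-126) + 6·58 + (-4)·106 = -1890 + 348 - 424 = -1966

-1966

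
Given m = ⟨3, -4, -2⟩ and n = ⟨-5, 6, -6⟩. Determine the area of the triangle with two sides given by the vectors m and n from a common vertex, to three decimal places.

i: (-4)·(-6) - (-2)·6 = 24 - (-12) = 36
j: (-2)·(-5) - 3·(-6) = 10 - (-18) = 28
k: 3·6 - (-4)·(-5) = 18 - 20 = -2
m × n = (36, 28, -2)
|m × n| = √(36² + 28² + (-2)²) = √2084 ≈ 45.6508
area = ½ · 45.6508 ≈ 22.825

22.825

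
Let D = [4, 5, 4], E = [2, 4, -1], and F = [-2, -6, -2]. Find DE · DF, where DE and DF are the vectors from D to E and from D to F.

DE = E − D = (-2, -1, -5)
DF = F − D = (-6, -11, -6)
DE · DF = (-2)·(-6) + (-1)·(-11) + (-5)·(-6) = 12 + 11 + 30 = 53

53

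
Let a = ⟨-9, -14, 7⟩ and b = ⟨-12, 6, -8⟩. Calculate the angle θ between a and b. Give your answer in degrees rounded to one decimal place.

a · b = (-9)·(-12) + (-14)·6 + 7·(-8) = 108 - 84 - 56 = -32
|a|² = 81 + 196 + 49 = 326,  |a| = √326 ≈ 18.055470
|b|² = 144 + 36 + 64 = 244,  |b| = √244 ≈ 15.620499
cos θ = -32 / (18.055470 · 15.620499) ≈ -0.11346
θ = arccos(-0.11346) ≈ 96.5°

96.5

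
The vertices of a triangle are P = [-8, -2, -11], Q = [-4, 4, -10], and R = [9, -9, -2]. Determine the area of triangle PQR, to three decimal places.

72.426

PQ = (4, 6, 1),  PR = (17, -7, 9)
i: 6·9 - 1·(-7) = 54 - (-7) = 61
j: 1·17 - 4·9 = 17 - 36 = -19
k: 4·(-7) - 6·17 = -28 - 102 = -130
PQ × PR = (61, -19, -130)
|PQ × PR| = √20982 ≈ 144.8516
area = ½ · 144.8516 ≈ 72.426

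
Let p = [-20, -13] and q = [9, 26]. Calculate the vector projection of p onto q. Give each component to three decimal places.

p · q = (-20)·9 + (-13)·26 = -180 - 338 = -518
|q|² = 81 + 676 = 757
proj_q p = (-518/757) · (9, 26) ≈ (-6.159, -17.791)

(-6.159, -17.791)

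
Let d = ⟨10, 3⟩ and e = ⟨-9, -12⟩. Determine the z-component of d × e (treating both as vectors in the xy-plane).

10·(-12) - 3·(-9) = -120 - (-27) = -93

-93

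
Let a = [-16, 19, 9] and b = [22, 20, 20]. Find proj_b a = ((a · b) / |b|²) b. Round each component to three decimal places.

a · b = (-16)·22 + 19·20 + 9·20 = -352 + 380 + 180 = 208
|b|² = 484 + 400 + 400 = 1284
proj_b a = (208/1284) · (22, 20, 20) ≈ (3.564, 3.240, 3.240)

(3.564, 3.240, 3.240)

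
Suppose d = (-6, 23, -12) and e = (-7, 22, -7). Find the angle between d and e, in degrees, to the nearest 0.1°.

10.3

d · e = (-6)·(-7) + 23·22 + (-12)·(-7) = 42 + 506 + 84 = 632
|d|² = 36 + 529 + 144 = 709,  |d| = √709 ≈ 26.627054
|e|² = 49 + 484 + 49 = 582,  |e| = √582 ≈ 24.124676
cos θ = 632 / (26.627054 · 24.124676) ≈ 0.98386
θ = arccos(0.98386) ≈ 10.3°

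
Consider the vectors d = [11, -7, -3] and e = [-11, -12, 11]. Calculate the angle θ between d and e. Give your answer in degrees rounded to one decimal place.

105.4

d · e = 11·(-11) + (-7)·(-12) + (-3)·11 = -121 + 84 - 33 = -70
|d|² = 121 + 49 + 9 = 179,  |d| = √179 ≈ 13.379088
|e|² = 121 + 144 + 121 = 386,  |e| = √386 ≈ 19.646883
cos θ = -70 / (13.379088 · 19.646883) ≈ -0.26630
θ = arccos(-0.26630) ≈ 105.4°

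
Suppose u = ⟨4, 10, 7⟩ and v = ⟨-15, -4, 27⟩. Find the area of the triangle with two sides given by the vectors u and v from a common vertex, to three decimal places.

i: 10·27 - 7·(-4) = 270 - (-28) = 298
j: 7·(-15) - 4·27 = -105 - 108 = -213
k: 4·(-4) - 10·(-15) = -16 - (-150) = 134
u × v = (298, -213, 134)
|u × v| = √(298² + (-213)² + 134²) = √152129 ≈ 390.0372
area = ½ · 390.0372 ≈ 195.019

195.019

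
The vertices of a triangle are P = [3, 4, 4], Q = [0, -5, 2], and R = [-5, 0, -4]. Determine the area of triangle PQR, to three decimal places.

PQ = (-3, -9, -2),  PR = (-8, -4, -8)
i: (-9)·(-8) - (-2)·(-4) = 72 - 8 = 64
j: (-2)·(-8) - (-3)·(-8) = 16 - 24 = -8
k: (-3)·(-4) - (-9)·(-8) = 12 - 72 = -60
PQ × PR = (64, -8, -60)
|PQ × PR| = √7760 ≈ 88.0909
area = ½ · 88.0909 ≈ 44.045

44.045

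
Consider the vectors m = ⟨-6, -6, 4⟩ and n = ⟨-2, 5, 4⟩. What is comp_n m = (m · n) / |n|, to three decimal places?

-0.298

m · n = (-6)·(-2) + (-6)·5 + 4·4 = 12 - 30 + 16 = -2
|n| = √(4 + 25 + 16) = √45 ≈ 6.7082
comp_n m = -2 / √45 ≈ -0.298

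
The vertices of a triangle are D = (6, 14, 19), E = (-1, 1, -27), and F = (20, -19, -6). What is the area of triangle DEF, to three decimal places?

752.426

DE = (-7, -13, -46),  DF = (14, -33, -25)
i: (-13)·(-25) - (-46)·(-33) = 325 - 1518 = -1193
j: (-46)·14 - (-7)·(-25) = -644 - 175 = -819
k: (-7)·(-33) - (-13)·14 = 231 - (-182) = 413
DE × DF = (-1193, -819, 413)
|DE × DF| = √2264579 ≈ 1504.8518
area = ½ · 1504.8518 ≈ 752.426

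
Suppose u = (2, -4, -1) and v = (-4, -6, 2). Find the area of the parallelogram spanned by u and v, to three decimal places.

i: (-4)·2 - (-1)·(-6) = -8 - 6 = -14
j: (-1)·(-4) - 2·2 = 4 - 4 = 0
k: 2·(-6) - (-4)·(-4) = -12 - 16 = -28
u × v = (-14, 0, -28)
|u × v| = √((-14)² + 0² + (-28)²) = √980 ≈ 31.3050

31.305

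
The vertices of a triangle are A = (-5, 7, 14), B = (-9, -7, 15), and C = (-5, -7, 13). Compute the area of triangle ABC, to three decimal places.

31.369

AB = (-4, -14, 1),  AC = (0, -14, -1)
i: (-14)·(-1) - 1·(-14) = 14 - (-14) = 28
j: 1·0 - (-4)·(-1) = 0 - 4 = -4
k: (-4)·(-14) - (-14)·0 = 56 - 0 = 56
AB × AC = (28, -4, 56)
|AB × AC| = √3936 ≈ 62.7375
area = ½ · 62.7375 ≈ 31.369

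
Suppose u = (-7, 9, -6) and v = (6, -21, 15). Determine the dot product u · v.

-321

u · v = (-7)·6 + 9·(-21) + (-6)·15 = -42 - 189 - 90 = -321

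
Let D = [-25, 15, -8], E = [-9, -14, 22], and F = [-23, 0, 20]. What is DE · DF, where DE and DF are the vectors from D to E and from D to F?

DE = E − D = (16, -29, 30)
DF = F − D = (2, -15, 28)
DE · DF = 16·2 + (-29)·(-15) + 30·28 = 32 + 435 + 840 = 1307

1307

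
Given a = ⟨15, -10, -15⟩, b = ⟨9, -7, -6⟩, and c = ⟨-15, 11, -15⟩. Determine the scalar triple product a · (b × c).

b × c:
i: (-7)·(-15) - (-6)·11 = 105 - (-66) = 171
j: (-6)·(-15) - 9·(-15) = 90 - (-135) = 225
k: 9·11 - (-7)·(-15) = 99 - 105 = -6
b × c = (171, 225, -6)
a · (b × c) = 15·171 + (-10)·225 + (-15)·(-6) = 2565 - 2250 + 90 = 405

405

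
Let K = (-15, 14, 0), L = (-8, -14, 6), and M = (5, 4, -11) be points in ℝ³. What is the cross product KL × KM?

(368, 197, 490)

KL = (7, -28, 6)
KM = (20, -10, -11)
i: (-28)·(-11) - 6·(-10) = 308 - (-60) = 368
j: 6·20 - 7·(-11) = 120 - (-77) = 197
k: 7·(-10) - (-28)·20 = -70 - (-560) = 490
KL × KM = (368, 197, 490)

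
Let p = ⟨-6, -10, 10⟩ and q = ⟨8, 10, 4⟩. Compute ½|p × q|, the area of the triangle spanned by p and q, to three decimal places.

i: (-10)·4 - 10·10 = -40 - 100 = -140
j: 10·8 - (-6)·4 = 80 - (-24) = 104
k: (-6)·10 - (-10)·8 = -60 - (-80) = 20
p × q = (-140, 104, 20)
|p × q| = √((-140)² + 104² + 20²) = √30816 ≈ 175.5449
area = ½ · 175.5449 ≈ 87.772

87.772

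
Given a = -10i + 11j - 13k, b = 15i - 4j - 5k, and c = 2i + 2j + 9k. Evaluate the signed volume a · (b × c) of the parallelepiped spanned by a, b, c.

-1829

b × c:
i: (-4)·9 - (-5)·2 = -36 - (-10) = -26
j: (-5)·2 - 15·9 = -10 - 135 = -145
k: 15·2 - (-4)·2 = 30 - (-8) = 38
b × c = (-26, -145, 38)
a · (b × c) = (-10)·(-26) + 11·(-145) + (-13)·38 = 260 - 1595 - 494 = -1829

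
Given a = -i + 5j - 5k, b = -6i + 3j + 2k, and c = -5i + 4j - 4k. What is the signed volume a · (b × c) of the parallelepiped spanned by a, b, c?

b × c:
i: 3·(-4) - 2·4 = -12 - 8 = -20
j: 2·(-5) - (-6)·(-4) = -10 - 24 = -34
k: (-6)·4 - 3·(-5) = -24 - (-15) = -9
b × c = (-20, -34, -9)
a · (b × c) = (-1)·(-20) + 5·(-34) + (-5)·(-9) = 20 - 170 + 45 = -105

-105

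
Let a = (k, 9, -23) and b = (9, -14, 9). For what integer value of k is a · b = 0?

37

a · b = k·9 + 9·(-14) + (-23)·9 = -333 + 9k
Set equal to 0: 9k = 333, so k = 37.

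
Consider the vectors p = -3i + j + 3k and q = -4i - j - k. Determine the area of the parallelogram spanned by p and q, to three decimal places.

i: 1·(-1) - 3·(-1) = -1 - (-3) = 2
j: 3·(-4) - (-3)·(-1) = -12 - 3 = -15
k: (-3)·(-1) - 1·(-4) = 3 - (-4) = 7
p × q = (2, -15, 7)
|p × q| = √(2² + (-15)² + 7²) = √278 ≈ 16.6733

16.673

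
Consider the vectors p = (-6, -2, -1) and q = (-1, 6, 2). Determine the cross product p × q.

(2, 13, -38)

i: (-2)·2 - (-1)·6 = -4 - (-6) = 2
j: (-1)·(-1) - (-6)·2 = 1 - (-12) = 13
k: (-6)·6 - (-2)·(-1) = -36 - 2 = -38
p × q = (2, 13, -38)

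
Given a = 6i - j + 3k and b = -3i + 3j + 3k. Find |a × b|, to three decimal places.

i: (-1)·3 - 3·3 = -3 - 9 = -12
j: 3·(-3) - 6·3 = -9 - 18 = -27
k: 6·3 - (-1)·(-3) = 18 - 3 = 15
a × b = (-12, -27, 15)
|a × b| = √((-12)² + (-27)² + 15²) = √1098 ≈ 33.1361

33.136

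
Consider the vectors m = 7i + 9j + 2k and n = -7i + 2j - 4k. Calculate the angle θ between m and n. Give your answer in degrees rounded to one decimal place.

m · n = 7·(-7) + 9·2 + 2·(-4) = -49 + 18 - 8 = -39
|m|² = 49 + 81 + 4 = 134,  |m| = √134 ≈ 11.575837
|n|² = 49 + 4 + 16 = 69,  |n| = √69 ≈ 8.306624
cos θ = -39 / (11.575837 · 8.306624) ≈ -0.40559
θ = arccos(-0.40559) ≈ 113.9°

113.9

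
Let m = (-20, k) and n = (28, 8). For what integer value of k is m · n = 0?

70

m · n = (-20)·28 + k·8 = -560 + 8k
Set equal to 0: 8k = 560, so k = 70.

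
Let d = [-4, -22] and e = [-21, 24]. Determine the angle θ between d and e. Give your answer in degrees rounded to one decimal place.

128.5

d · e = (-4)·(-21) + (-22)·24 = 84 - 528 = -444
|d|² = 16 + 484 = 500,  |d| = √500 ≈ 22.360680
|e|² = 441 + 576 = 1017,  |e| = √1017 ≈ 31.890437
cos θ = -444 / (22.360680 · 31.890437) ≈ -0.62264
θ = arccos(-0.62264) ≈ 128.5°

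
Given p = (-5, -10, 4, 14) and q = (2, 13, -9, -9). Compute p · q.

-302

p · q = (-5)·2 + (-10)·13 + 4·(-9) + 14·(-9) = -10 - 130 - 36 - 126 = -302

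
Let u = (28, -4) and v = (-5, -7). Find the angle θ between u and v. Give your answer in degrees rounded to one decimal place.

u · v = 28·(-5) + (-4)·(-7) = -140 + 28 = -112
|u|² = 784 + 16 = 800,  |u| = √800 ≈ 28.284271
|v|² = 25 + 49 = 74,  |v| = √74 ≈ 8.602325
cos θ = -112 / (28.284271 · 8.602325) ≈ -0.46032
θ = arccos(-0.46032) ≈ 117.4°

117.4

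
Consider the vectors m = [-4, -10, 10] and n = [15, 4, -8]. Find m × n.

i: (-10)·(-8) - 10·4 = 80 - 40 = 40
j: 10·15 - (-4)·(-8) = 150 - 32 = 118
k: (-4)·4 - (-10)·15 = -16 - (-150) = 134
m × n = (40, 118, 134)

(40, 118, 134)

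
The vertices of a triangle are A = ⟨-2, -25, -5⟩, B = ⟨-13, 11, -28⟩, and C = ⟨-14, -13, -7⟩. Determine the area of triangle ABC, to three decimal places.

AB = (-11, 36, -23),  AC = (-12, 12, -2)
i: 36·(-2) - (-23)·12 = -72 - (-276) = 204
j: (-23)·(-12) - (-11)·(-2) = 276 - 22 = 254
k: (-11)·12 - 36·(-12) = -132 - (-432) = 300
AB × AC = (204, 254, 300)
|AB × AC| = √196132 ≈ 442.8679
area = ½ · 442.8679 ≈ 221.434

221.434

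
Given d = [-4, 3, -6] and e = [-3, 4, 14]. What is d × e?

(66, 74, -7)

i: 3·14 - (-6)·4 = 42 - (-24) = 66
j: (-6)·(-3) - (-4)·14 = 18 - (-56) = 74
k: (-4)·4 - 3·(-3) = -16 - (-9) = -7
d × e = (66, 74, -7)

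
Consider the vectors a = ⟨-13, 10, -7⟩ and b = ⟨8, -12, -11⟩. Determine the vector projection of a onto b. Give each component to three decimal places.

a · b = (-13)·8 + 10·(-12) + (-7)·(-11) = -104 - 120 + 77 = -147
|b|² = 64 + 144 + 121 = 329
proj_b a = (-147/329) · (8, -12, -11) ≈ (-3.574, 5.362, 4.915)

(-3.574, 5.362, 4.915)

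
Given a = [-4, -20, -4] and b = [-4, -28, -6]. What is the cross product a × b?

i: (-20)·(-6) - (-4)·(-28) = 120 - 112 = 8
j: (-4)·(-4) - (-4)·(-6) = 16 - 24 = -8
k: (-4)·(-28) - (-20)·(-4) = 112 - 80 = 32
a × b = (8, -8, 32)

(8, -8, 32)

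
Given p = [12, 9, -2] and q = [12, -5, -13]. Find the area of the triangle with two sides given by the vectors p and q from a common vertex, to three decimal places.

i: 9·(-13) - (-2)·(-5) = -117 - 10 = -127
j: (-2)·12 - 12·(-13) = -24 - (-156) = 132
k: 12·(-5) - 9·12 = -60 - 108 = -168
p × q = (-127, 132, -168)
|p × q| = √((-127)² + 132² + (-168)²) = √61777 ≈ 248.5498
area = ½ · 248.5498 ≈ 124.275

124.275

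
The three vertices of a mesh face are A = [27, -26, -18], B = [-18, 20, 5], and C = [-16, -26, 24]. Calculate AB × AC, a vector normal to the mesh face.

AB = (-45, 46, 23)
AC = (-43, 0, 42)
i: 46·42 - 23·0 = 1932 - 0 = 1932
j: 23·(-43) - (-45)·42 = -989 - (-1890) = 901
k: (-45)·0 - 46·(-43) = 0 - (-1978) = 1978
AB × AC = (1932, 901, 1978)

(1932, 901, 1978)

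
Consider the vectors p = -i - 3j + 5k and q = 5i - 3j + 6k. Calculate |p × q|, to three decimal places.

i: (-3)·6 - 5·(-3) = -18 - (-15) = -3
j: 5·5 - (-1)·6 = 25 - (-6) = 31
k: (-1)·(-3) - (-3)·5 = 3 - (-15) = 18
p × q = (-3, 31, 18)
|p × q| = √((-3)² + 31² + 18²) = √1294 ≈ 35.9722

35.972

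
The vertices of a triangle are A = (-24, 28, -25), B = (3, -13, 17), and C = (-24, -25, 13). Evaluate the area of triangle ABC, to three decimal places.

AB = (27, -41, 42),  AC = (0, -53, 38)
i: (-41)·38 - 42·(-53) = -1558 - (-2226) = 668
j: 42·0 - 27·38 = 0 - 1026 = -1026
k: 27·(-53) - (-41)·0 = -1431 - 0 = -1431
AB × AC = (668, -1026, -1431)
|AB × AC| = √3546661 ≈ 1883.2581
area = ½ · 1883.2581 ≈ 941.629

941.629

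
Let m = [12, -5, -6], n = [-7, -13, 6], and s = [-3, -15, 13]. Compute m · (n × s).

n × s:
i: (-13)·13 - 6·(-15) = -169 - (-90) = -79
j: 6·(-3) - (-7)·13 = -18 - (-91) = 73
k: (-7)·(-15) - (-13)·(-3) = 105 - 39 = 66
n × s = (-79, 73, 66)
m · (n × s) = 12·(-79) + (-5)·73 + (-6)·66 = -948 - 365 - 396 = -1709

-1709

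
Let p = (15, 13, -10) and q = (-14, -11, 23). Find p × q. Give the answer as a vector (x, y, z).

i: 13·23 - (-10)·(-11) = 299 - 110 = 189
j: (-10)·(-14) - 15·23 = 140 - 345 = -205
k: 15·(-11) - 13·(-14) = -165 - (-182) = 17
p × q = (189, -205, 17)

(189, -205, 17)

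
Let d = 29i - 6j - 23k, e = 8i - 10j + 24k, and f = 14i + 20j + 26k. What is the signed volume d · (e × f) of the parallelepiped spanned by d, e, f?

-29128

e × f:
i: (-10)·26 - 24·20 = -260 - 480 = -740
j: 24·14 - 8·26 = 336 - 208 = 128
k: 8·20 - (-10)·14 = 160 - (-140) = 300
e × f = (-740, 128, 300)
d · (e × f) = 29·(-740) + (-6)·128 + (-23)·300 = -21460 - 768 - 6900 = -29128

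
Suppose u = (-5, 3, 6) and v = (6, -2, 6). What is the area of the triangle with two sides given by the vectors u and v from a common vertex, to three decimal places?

i: 3·6 - 6·(-2) = 18 - (-12) = 30
j: 6·6 - (-5)·6 = 36 - (-30) = 66
k: (-5)·(-2) - 3·6 = 10 - 18 = -8
u × v = (30, 66, -8)
|u × v| = √(30² + 66² + (-8)²) = √5320 ≈ 72.9383
area = ½ · 72.9383 ≈ 36.469

36.469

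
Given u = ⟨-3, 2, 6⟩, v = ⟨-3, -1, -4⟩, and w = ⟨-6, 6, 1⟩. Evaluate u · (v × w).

-159

v × w:
i: (-1)·1 - (-4)·6 = -1 - (-24) = 23
j: (-4)·(-6) - (-3)·1 = 24 - (-3) = 27
k: (-3)·6 - (-1)·(-6) = -18 - 6 = -24
v × w = (23, 27, -24)
u · (v × w) = (-3)·23 + 2·27 + 6·(-24) = -69 + 54 - 144 = -159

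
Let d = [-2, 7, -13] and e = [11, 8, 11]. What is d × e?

i: 7·11 - (-13)·8 = 77 - (-104) = 181
j: (-13)·11 - (-2)·11 = -143 - (-22) = -121
k: (-2)·8 - 7·11 = -16 - 77 = -93
d × e = (181, -121, -93)

(181, -121, -93)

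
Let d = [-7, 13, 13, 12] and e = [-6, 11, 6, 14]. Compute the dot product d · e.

d · e = (-7)·(-6) + 13·11 + 13·6 + 12·14 = 42 + 143 + 78 + 168 = 431

431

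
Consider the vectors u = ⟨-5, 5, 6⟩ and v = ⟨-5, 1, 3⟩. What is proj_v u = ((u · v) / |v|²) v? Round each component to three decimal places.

(-6.857, 1.371, 4.114)

u · v = (-5)·(-5) + 5·1 + 6·3 = 25 + 5 + 18 = 48
|v|² = 25 + 1 + 9 = 35
proj_v u = (48/35) · (-5, 1, 3) ≈ (-6.857, 1.371, 4.114)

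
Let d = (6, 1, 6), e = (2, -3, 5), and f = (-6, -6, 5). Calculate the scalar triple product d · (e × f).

-130

e × f:
i: (-3)·5 - 5·(-6) = -15 - (-30) = 15
j: 5·(-6) - 2·5 = -30 - 10 = -40
k: 2·(-6) - (-3)·(-6) = -12 - 18 = -30
e × f = (15, -40, -30)
d · (e × f) = 6·15 + 1·(-40) + 6·(-30) = 90 - 40 - 180 = -130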